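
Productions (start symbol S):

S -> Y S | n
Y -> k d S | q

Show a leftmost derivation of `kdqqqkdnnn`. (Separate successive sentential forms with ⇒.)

S ⇒ YS   [S -> Y S]
YS ⇒ kdSS   [Y -> k d S]
kdSS ⇒ kdYSS   [S -> Y S]
kdYSS ⇒ kdqSS   [Y -> q]
kdqSS ⇒ kdqYSS   [S -> Y S]
kdqYSS ⇒ kdqqSS   [Y -> q]
kdqqSS ⇒ kdqqYSS   [S -> Y S]
kdqqYSS ⇒ kdqqqSS   [Y -> q]
kdqqqSS ⇒ kdqqqYSS   [S -> Y S]
kdqqqYSS ⇒ kdqqqkdSSS   [Y -> k d S]
kdqqqkdSSS ⇒ kdqqqkdnSS   [S -> n]
kdqqqkdnSS ⇒ kdqqqkdnnS   [S -> n]
kdqqqkdnnS ⇒ kdqqqkdnnn   [S -> n]

S ⇒ YS ⇒ kdSS ⇒ kdYSS ⇒ kdqSS ⇒ kdqYSS ⇒ kdqqSS ⇒ kdqqYSS ⇒ kdqqqSS ⇒ kdqqqYSS ⇒ kdqqqkdSSS ⇒ kdqqqkdnSS ⇒ kdqqqkdnnS ⇒ kdqqqkdnnn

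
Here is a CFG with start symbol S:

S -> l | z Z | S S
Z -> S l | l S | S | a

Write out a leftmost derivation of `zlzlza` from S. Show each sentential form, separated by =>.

S => zZ => zlS => zlzZ => zlzlS => zlzlzZ => zlzlza

S => zZ   [S -> z Z]
zZ => zlS   [Z -> l S]
zlS => zlzZ   [S -> z Z]
zlzZ => zlzlS   [Z -> l S]
zlzlS => zlzlzZ   [S -> z Z]
zlzlzZ => zlzlza   [Z -> a]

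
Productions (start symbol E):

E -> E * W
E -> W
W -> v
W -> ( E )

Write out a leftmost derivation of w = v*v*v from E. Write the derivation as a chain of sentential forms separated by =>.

E => E*W => E*W*W => W*W*W => v*W*W => v*v*W => v*v*v

E => E*W   [E -> E * W]
E*W => E*W*W   [E -> E * W]
E*W*W => W*W*W   [E -> W]
W*W*W => v*W*W   [W -> v]
v*W*W => v*v*W   [W -> v]
v*v*W => v*v*v   [W -> v]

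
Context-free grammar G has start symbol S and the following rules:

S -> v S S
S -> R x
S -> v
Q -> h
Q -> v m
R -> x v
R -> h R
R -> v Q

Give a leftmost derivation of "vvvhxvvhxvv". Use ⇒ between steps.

S ⇒ vSS   [S -> v S S]
vSS ⇒ vvSSS   [S -> v S S]
vvSSS ⇒ vvRxSS   [S -> R x]
vvRxSS ⇒ vvvQxSS   [R -> v Q]
vvvQxSS ⇒ vvvhxSS   [Q -> h]
vvvhxSS ⇒ vvvhxvSSS   [S -> v S S]
vvvhxvSSS ⇒ vvvhxvRxSS   [S -> R x]
vvvhxvRxSS ⇒ vvvhxvvQxSS   [R -> v Q]
vvvhxvvQxSS ⇒ vvvhxvvhxSS   [Q -> h]
vvvhxvvhxSS ⇒ vvvhxvvhxvS   [S -> v]
vvvhxvvhxvS ⇒ vvvhxvvhxvv   [S -> v]

S ⇒ vSS ⇒ vvSSS ⇒ vvRxSS ⇒ vvvQxSS ⇒ vvvhxSS ⇒ vvvhxvSSS ⇒ vvvhxvRxSS ⇒ vvvhxvvQxSS ⇒ vvvhxvvhxSS ⇒ vvvhxvvhxvS ⇒ vvvhxvvhxvv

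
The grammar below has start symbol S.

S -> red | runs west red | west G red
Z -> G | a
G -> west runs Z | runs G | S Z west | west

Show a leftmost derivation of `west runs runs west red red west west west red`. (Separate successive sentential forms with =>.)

S => west G red   [S -> west G red]
west G red => west runs G red   [G -> runs G]
west runs G red => west runs S Z west red   [G -> S Z west]
west runs S Z west red => west runs runs west red Z west red   [S -> runs west red]
west runs runs west red Z west red => west runs runs west red G west red   [Z -> G]
west runs runs west red G west red => west runs runs west red S Z west west red   [G -> S Z west]
west runs runs west red S Z west west red => west runs runs west red red Z west west red   [S -> red]
west runs runs west red red Z west west red => west runs runs west red red G west west red   [Z -> G]
west runs runs west red red G west west red => west runs runs west red red west west west red   [G -> west]

S => west G red => west runs G red => west runs S Z west red => west runs runs west red Z west red => west runs runs west red G west red => west runs runs west red S Z west west red => west runs runs west red red Z west west red => west runs runs west red red G west west red => west runs runs west red red west west west red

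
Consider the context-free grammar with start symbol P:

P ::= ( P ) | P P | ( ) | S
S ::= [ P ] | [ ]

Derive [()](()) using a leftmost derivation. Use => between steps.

P => PP => SP => [P]P => [()]P => [()](P) => [()](())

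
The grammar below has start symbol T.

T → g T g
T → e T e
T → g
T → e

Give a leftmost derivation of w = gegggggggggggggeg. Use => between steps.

T => gTg   [T → g T g]
gTg => geTeg   [T → e T e]
geTeg => gegTgeg   [T → g T g]
gegTgeg => geggTggeg   [T → g T g]
geggTggeg => gegggTgggeg   [T → g T g]
gegggTgggeg => geggggTggggeg   [T → g T g]
geggggTggggeg => gegggggTgggggeg   [T → g T g]
gegggggTgggggeg => geggggggTggggggeg   [T → g T g]
geggggggTggggggeg => gegggggggggggggeg   [T → g]

T=>gTg=>geTeg=>gegTgeg=>geggTggeg=>gegggTgggeg=>geggggTggggeg=>gegggggTgggggeg=>geggggggTggggggeg=>gegggggggggggggeg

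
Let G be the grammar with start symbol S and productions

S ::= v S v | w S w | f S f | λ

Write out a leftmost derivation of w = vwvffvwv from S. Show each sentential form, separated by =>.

S => vSv => vwSwv => vwvSvwv => vwvfSfvwv => vwvffvwv

S => vSv   [S ::= v S v]
vSv => vwSwv   [S ::= w S w]
vwSwv => vwvSvwv   [S ::= v S v]
vwvSvwv => vwvfSfvwv   [S ::= f S f]
vwvfSfvwv => vwvffvwv   [S ::= λ]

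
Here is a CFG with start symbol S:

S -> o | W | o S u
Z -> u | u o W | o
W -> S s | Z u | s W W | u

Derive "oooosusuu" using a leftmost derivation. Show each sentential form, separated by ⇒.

S⇒oSu⇒ooSuu⇒ooWuu⇒ooSsuu⇒oooSusuu⇒oooWusuu⇒oooSsusuu⇒oooosusuu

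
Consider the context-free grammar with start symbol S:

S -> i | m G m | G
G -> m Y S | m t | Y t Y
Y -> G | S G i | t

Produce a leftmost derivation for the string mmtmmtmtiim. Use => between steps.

S => mGm   [S -> m G m]
mGm => mmYSm   [G -> m Y S]
mmYSm => mmtSm   [Y -> t]
mmtSm => mmtGm   [S -> G]
mmtGm => mmtmYSm   [G -> m Y S]
mmtmYSm => mmtmSGiSm   [Y -> S G i]
mmtmSGiSm => mmtmGGiSm   [S -> G]
mmtmGGiSm => mmtmmtGiSm   [G -> m t]
mmtmmtGiSm => mmtmmtmtiSm   [G -> m t]
mmtmmtmtiSm => mmtmmtmtiim   [S -> i]

S=>mGm=>mmYSm=>mmtSm=>mmtGm=>mmtmYSm=>mmtmSGiSm=>mmtmGGiSm=>mmtmmtGiSm=>mmtmmtmtiSm=>mmtmmtmtiim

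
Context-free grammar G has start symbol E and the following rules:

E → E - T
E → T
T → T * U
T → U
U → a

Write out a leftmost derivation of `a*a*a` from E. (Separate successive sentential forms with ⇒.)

E⇒T⇒T*U⇒T*U*U⇒U*U*U⇒a*U*U⇒a*a*U⇒a*a*a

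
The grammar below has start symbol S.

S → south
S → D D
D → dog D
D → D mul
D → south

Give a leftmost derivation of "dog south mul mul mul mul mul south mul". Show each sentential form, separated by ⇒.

S ⇒ D D   [S → D D]
D D ⇒ D mul D   [D → D mul]
D mul D ⇒ D mul mul D   [D → D mul]
D mul mul D ⇒ D mul mul mul D   [D → D mul]
D mul mul mul D ⇒ dog D mul mul mul D   [D → dog D]
dog D mul mul mul D ⇒ dog D mul mul mul mul D   [D → D mul]
dog D mul mul mul mul D ⇒ dog D mul mul mul mul mul D   [D → D mul]
dog D mul mul mul mul mul D ⇒ dog south mul mul mul mul mul D   [D → south]
dog south mul mul mul mul mul D ⇒ dog south mul mul mul mul mul D mul   [D → D mul]
dog south mul mul mul mul mul D mul ⇒ dog south mul mul mul mul mul south mul   [D → south]

S ⇒ D D ⇒ D mul D ⇒ D mul mul D ⇒ D mul mul mul D ⇒ dog D mul mul mul D ⇒ dog D mul mul mul mul D ⇒ dog D mul mul mul mul mul D ⇒ dog south mul mul mul mul mul D ⇒ dog south mul mul mul mul mul D mul ⇒ dog south mul mul mul mul mul south mul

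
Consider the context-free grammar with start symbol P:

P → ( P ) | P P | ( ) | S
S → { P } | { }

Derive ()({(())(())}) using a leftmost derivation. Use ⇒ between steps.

P ⇒ PP ⇒ ()P ⇒ ()(P) ⇒ ()(S) ⇒ ()({P}) ⇒ ()({PP}) ⇒ ()({(P)P}) ⇒ ()({(())P}) ⇒ ()({(())(P)}) ⇒ ()({(())(())})

P ⇒ PP   [P → P P]
PP ⇒ ()P   [P → ( )]
()P ⇒ ()(P)   [P → ( P )]
()(P) ⇒ ()(S)   [P → S]
()(S) ⇒ ()({P})   [S → { P }]
()({P}) ⇒ ()({PP})   [P → P P]
()({PP}) ⇒ ()({(P)P})   [P → ( P )]
()({(P)P}) ⇒ ()({(())P})   [P → ( )]
()({(())P}) ⇒ ()({(())(P)})   [P → ( P )]
()({(())(P)}) ⇒ ()({(())(())})   [P → ( )]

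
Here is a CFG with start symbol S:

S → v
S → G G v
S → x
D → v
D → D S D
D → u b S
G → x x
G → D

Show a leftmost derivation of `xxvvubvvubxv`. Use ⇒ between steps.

S ⇒ GGv   [S → G G v]
GGv ⇒ xxGv   [G → x x]
xxGv ⇒ xxDv   [G → D]
xxDv ⇒ xxDSDv   [D → D S D]
xxDSDv ⇒ xxvSDv   [D → v]
xxvSDv ⇒ xxvGGvDv   [S → G G v]
xxvGGvDv ⇒ xxvDGvDv   [G → D]
xxvDGvDv ⇒ xxvvGvDv   [D → v]
xxvvGvDv ⇒ xxvvDvDv   [G → D]
xxvvDvDv ⇒ xxvvubSvDv   [D → u b S]
xxvvubSvDv ⇒ xxvvubvvDv   [S → v]
xxvvubvvDv ⇒ xxvvubvvubSv   [D → u b S]
xxvvubvvubSv ⇒ xxvvubvvubxv   [S → x]

S ⇒ GGv ⇒ xxGv ⇒ xxDv ⇒ xxDSDv ⇒ xxvSDv ⇒ xxvGGvDv ⇒ xxvDGvDv ⇒ xxvvGvDv ⇒ xxvvDvDv ⇒ xxvvubSvDv ⇒ xxvvubvvDv ⇒ xxvvubvvubSv ⇒ xxvvubvvubxv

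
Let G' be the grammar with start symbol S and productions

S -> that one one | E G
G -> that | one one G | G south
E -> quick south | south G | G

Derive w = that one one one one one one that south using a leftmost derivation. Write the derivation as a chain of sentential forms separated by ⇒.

S ⇒ E G ⇒ G G ⇒ that G ⇒ that G south ⇒ that one one G south ⇒ that one one one one G south ⇒ that one one one one one one G south ⇒ that one one one one one one that south

S ⇒ E G   [S -> E G]
E G ⇒ G G   [E -> G]
G G ⇒ that G   [G -> that]
that G ⇒ that G south   [G -> G south]
that G south ⇒ that one one G south   [G -> one one G]
that one one G south ⇒ that one one one one G south   [G -> one one G]
that one one one one G south ⇒ that one one one one one one G south   [G -> one one G]
that one one one one one one G south ⇒ that one one one one one one that south   [G -> that]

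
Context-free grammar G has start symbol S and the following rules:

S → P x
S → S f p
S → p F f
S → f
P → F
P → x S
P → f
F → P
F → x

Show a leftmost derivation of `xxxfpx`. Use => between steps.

S=>Px=>xSx=>xSfpx=>xPxfpx=>xFxfpx=>xxxfpx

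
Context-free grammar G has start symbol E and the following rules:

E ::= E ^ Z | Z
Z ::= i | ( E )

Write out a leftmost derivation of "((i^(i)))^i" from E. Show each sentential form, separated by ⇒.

E ⇒ E^Z ⇒ Z^Z ⇒ (E)^Z ⇒ (Z)^Z ⇒ ((E))^Z ⇒ ((E^Z))^Z ⇒ ((Z^Z))^Z ⇒ ((i^Z))^Z ⇒ ((i^(E)))^Z ⇒ ((i^(Z)))^Z ⇒ ((i^(i)))^Z ⇒ ((i^(i)))^i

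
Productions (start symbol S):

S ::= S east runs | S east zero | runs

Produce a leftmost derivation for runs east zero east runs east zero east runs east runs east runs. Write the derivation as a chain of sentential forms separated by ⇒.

S ⇒ S east runs   [S ::= S east runs]
S east runs ⇒ S east runs east runs   [S ::= S east runs]
S east runs east runs ⇒ S east runs east runs east runs   [S ::= S east runs]
S east runs east runs east runs ⇒ S east zero east runs east runs east runs   [S ::= S east zero]
S east zero east runs east runs east runs ⇒ S east runs east zero east runs east runs east runs   [S ::= S east runs]
S east runs east zero east runs east runs east runs ⇒ S east zero east runs east zero east runs east runs east runs   [S ::= S east zero]
S east zero east runs east zero east runs east runs east runs ⇒ runs east zero east runs east zero east runs east runs east runs   [S ::= runs]

S ⇒ S east runs ⇒ S east runs east runs ⇒ S east runs east runs east runs ⇒ S east zero east runs east runs east runs ⇒ S east runs east zero east runs east runs east runs ⇒ S east zero east runs east zero east runs east runs east runs ⇒ runs east zero east runs east zero east runs east runs east runs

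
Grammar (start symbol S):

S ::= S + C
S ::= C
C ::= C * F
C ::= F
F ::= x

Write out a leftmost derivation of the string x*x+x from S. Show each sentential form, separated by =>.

S => S+C   [S ::= S + C]
S+C => C+C   [S ::= C]
C+C => C*F+C   [C ::= C * F]
C*F+C => F*F+C   [C ::= F]
F*F+C => x*F+C   [F ::= x]
x*F+C => x*x+C   [F ::= x]
x*x+C => x*x+F   [C ::= F]
x*x+F => x*x+x   [F ::= x]

S => S+C => C+C => C*F+C => F*F+C => x*F+C => x*x+C => x*x+F => x*x+x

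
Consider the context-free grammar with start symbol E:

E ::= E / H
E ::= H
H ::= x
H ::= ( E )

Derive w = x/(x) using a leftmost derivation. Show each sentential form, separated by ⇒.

E⇒E/H⇒H/H⇒x/H⇒x/(E)⇒x/(H)⇒x/(x)

E ⇒ E/H   [E ::= E / H]
E/H ⇒ H/H   [E ::= H]
H/H ⇒ x/H   [H ::= x]
x/H ⇒ x/(E)   [H ::= ( E )]
x/(E) ⇒ x/(H)   [E ::= H]
x/(H) ⇒ x/(x)   [H ::= x]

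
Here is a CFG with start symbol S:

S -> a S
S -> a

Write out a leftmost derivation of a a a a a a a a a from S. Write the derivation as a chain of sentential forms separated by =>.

S => a S => a a S => a a a S => a a a a S => a a a a a S => a a a a a a S => a a a a a a a S => a a a a a a a a S => a a a a a a a a a

S => a S   [S -> a S]
a S => a a S   [S -> a S]
a a S => a a a S   [S -> a S]
a a a S => a a a a S   [S -> a S]
a a a a S => a a a a a S   [S -> a S]
a a a a a S => a a a a a a S   [S -> a S]
a a a a a a S => a a a a a a a S   [S -> a S]
a a a a a a a S => a a a a a a a a S   [S -> a S]
a a a a a a a a S => a a a a a a a a a   [S -> a]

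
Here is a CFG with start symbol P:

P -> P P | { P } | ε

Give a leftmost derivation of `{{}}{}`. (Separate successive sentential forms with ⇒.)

P ⇒ PP   [P -> P P]
PP ⇒ PPP   [P -> P P]
PPP ⇒ PPPP   [P -> P P]
PPPP ⇒ {P}PPP   [P -> { P }]
{P}PPP ⇒ {{P}}PPP   [P -> { P }]
{{P}}PPP ⇒ {{}}PPP   [P -> ε]
{{}}PPP ⇒ {{}}PPPP   [P -> P P]
{{}}PPPP ⇒ {{}}{P}PPP   [P -> { P }]
{{}}{P}PPP ⇒ {{}}{}PPP   [P -> ε]
{{}}{}PPP ⇒ {{}}{}PP   [P -> ε]
{{}}{}PP ⇒ {{}}{}P   [P -> ε]
{{}}{}P ⇒ {{}}{}   [P -> ε]

P ⇒ PP ⇒ PPP ⇒ PPPP ⇒ {P}PPP ⇒ {{P}}PPP ⇒ {{}}PPP ⇒ {{}}PPPP ⇒ {{}}{P}PPP ⇒ {{}}{}PPP ⇒ {{}}{}PP ⇒ {{}}{}P ⇒ {{}}{}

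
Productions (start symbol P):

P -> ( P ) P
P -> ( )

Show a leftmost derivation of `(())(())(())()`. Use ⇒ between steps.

P⇒(P)P⇒(())P⇒(())(P)P⇒(())(())P⇒(())(())(P)P⇒(())(())(())P⇒(())(())(())()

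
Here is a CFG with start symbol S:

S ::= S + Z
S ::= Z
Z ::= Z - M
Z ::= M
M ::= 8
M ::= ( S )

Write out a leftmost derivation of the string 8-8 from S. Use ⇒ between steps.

S ⇒ Z ⇒ Z-M ⇒ M-M ⇒ 8-M ⇒ 8-8

S ⇒ Z   [S ::= Z]
Z ⇒ Z-M   [Z ::= Z - M]
Z-M ⇒ M-M   [Z ::= M]
M-M ⇒ 8-M   [M ::= 8]
8-M ⇒ 8-8   [M ::= 8]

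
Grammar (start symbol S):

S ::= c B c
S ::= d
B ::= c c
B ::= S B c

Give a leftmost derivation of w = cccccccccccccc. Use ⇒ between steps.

S ⇒ cBc ⇒ cSBcc ⇒ ccBcBcc ⇒ cccccBcc ⇒ cccccSBccc ⇒ ccccccBcBccc ⇒ cccccccccBccc ⇒ cccccccccccccc

S ⇒ cBc   [S ::= c B c]
cBc ⇒ cSBcc   [B ::= S B c]
cSBcc ⇒ ccBcBcc   [S ::= c B c]
ccBcBcc ⇒ cccccBcc   [B ::= c c]
cccccBcc ⇒ cccccSBccc   [B ::= S B c]
cccccSBccc ⇒ ccccccBcBccc   [S ::= c B c]
ccccccBcBccc ⇒ cccccccccBccc   [B ::= c c]
cccccccccBccc ⇒ cccccccccccccc   [B ::= c c]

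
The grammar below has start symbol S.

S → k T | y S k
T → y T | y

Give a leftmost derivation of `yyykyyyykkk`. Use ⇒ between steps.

S ⇒ ySk   [S → y S k]
ySk ⇒ yySkk   [S → y S k]
yySkk ⇒ yyySkkk   [S → y S k]
yyySkkk ⇒ yyykTkkk   [S → k T]
yyykTkkk ⇒ yyykyTkkk   [T → y T]
yyykyTkkk ⇒ yyykyyTkkk   [T → y T]
yyykyyTkkk ⇒ yyykyyyTkkk   [T → y T]
yyykyyyTkkk ⇒ yyykyyyykkk   [T → y]

S ⇒ ySk ⇒ yySkk ⇒ yyySkkk ⇒ yyykTkkk ⇒ yyykyTkkk ⇒ yyykyyTkkk ⇒ yyykyyyTkkk ⇒ yyykyyyykkk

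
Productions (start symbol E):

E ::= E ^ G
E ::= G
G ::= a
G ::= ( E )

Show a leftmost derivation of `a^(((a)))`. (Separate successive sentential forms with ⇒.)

E ⇒ E^G   [E ::= E ^ G]
E^G ⇒ G^G   [E ::= G]
G^G ⇒ a^G   [G ::= a]
a^G ⇒ a^(E)   [G ::= ( E )]
a^(E) ⇒ a^(G)   [E ::= G]
a^(G) ⇒ a^((E))   [G ::= ( E )]
a^((E)) ⇒ a^((G))   [E ::= G]
a^((G)) ⇒ a^(((E)))   [G ::= ( E )]
a^(((E))) ⇒ a^(((G)))   [E ::= G]
a^(((G))) ⇒ a^(((a)))   [G ::= a]

E⇒E^G⇒G^G⇒a^G⇒a^(E)⇒a^(G)⇒a^((E))⇒a^((G))⇒a^(((E)))⇒a^(((G)))⇒a^(((a)))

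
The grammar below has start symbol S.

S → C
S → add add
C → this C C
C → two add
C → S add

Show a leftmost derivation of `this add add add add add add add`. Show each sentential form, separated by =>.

S => C => S add => C add => this C C add => this S add C add => this add add add C add => this add add add S add add => this add add add add add add add

S => C   [S → C]
C => S add   [C → S add]
S add => C add   [S → C]
C add => this C C add   [C → this C C]
this C C add => this S add C add   [C → S add]
this S add C add => this add add add C add   [S → add add]
this add add add C add => this add add add S add add   [C → S add]
this add add add S add add => this add add add add add add add   [S → add add]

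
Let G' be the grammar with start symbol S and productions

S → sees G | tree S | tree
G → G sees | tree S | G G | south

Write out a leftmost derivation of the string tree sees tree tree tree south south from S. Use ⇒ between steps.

S ⇒ tree S ⇒ tree sees G ⇒ tree sees G G ⇒ tree sees G G G ⇒ tree sees tree S G G ⇒ tree sees tree tree S G G ⇒ tree sees tree tree tree G G ⇒ tree sees tree tree tree south G ⇒ tree sees tree tree tree south south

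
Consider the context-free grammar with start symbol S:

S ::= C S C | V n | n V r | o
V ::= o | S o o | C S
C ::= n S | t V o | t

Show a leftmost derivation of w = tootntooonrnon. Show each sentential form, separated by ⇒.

S⇒Vn⇒CSn⇒tVoSn⇒tooSn⇒tooCSCn⇒tootSCn⇒tootnVrCn⇒tootnCSrCn⇒tootntVoSrCn⇒tootntooSrCn⇒tootntooVnrCn⇒tootntooonrCn⇒tootntooonrnSn⇒tootntooonrnon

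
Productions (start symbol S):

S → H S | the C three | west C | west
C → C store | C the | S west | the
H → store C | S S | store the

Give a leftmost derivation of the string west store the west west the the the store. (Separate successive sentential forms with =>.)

S => west C   [S → west C]
west C => west C store   [C → C store]
west C store => west C the store   [C → C the]
west C the store => west C the the store   [C → C the]
west C the the store => west C the the the store   [C → C the]
west C the the the store => west S west the the the store   [C → S west]
west S west the the the store => west H S west the the the store   [S → H S]
west H S west the the the store => west store the S west the the the store   [H → store the]
west store the S west the the the store => west store the west west the the the store   [S → west]

S => west C => west C store => west C the store => west C the the store => west C the the the store => west S west the the the store => west H S west the the the store => west store the S west the the the store => west store the west west the the the store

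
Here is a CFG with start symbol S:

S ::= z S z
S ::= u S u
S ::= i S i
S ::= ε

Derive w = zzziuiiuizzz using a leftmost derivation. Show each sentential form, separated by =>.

S => zSz   [S ::= z S z]
zSz => zzSzz   [S ::= z S z]
zzSzz => zzzSzzz   [S ::= z S z]
zzzSzzz => zzziSizzz   [S ::= i S i]
zzziSizzz => zzziuSuizzz   [S ::= u S u]
zzziuSuizzz => zzziuiSiuizzz   [S ::= i S i]
zzziuiSiuizzz => zzziuiiuizzz   [S ::= ε]

S => zSz => zzSzz => zzzSzzz => zzziSizzz => zzziuSuizzz => zzziuiSiuizzz => zzziuiiuizzz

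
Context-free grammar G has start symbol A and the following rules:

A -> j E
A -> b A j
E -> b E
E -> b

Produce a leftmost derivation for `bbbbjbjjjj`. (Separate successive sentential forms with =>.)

A => bAj => bbAjj => bbbAjjj => bbbbAjjjj => bbbbjEjjjj => bbbbjbjjjj

A => bAj   [A -> b A j]
bAj => bbAjj   [A -> b A j]
bbAjj => bbbAjjj   [A -> b A j]
bbbAjjj => bbbbAjjjj   [A -> b A j]
bbbbAjjjj => bbbbjEjjjj   [A -> j E]
bbbbjEjjjj => bbbbjbjjjj   [E -> b]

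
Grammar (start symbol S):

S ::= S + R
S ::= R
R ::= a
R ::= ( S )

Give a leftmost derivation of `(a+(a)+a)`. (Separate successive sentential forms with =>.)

S => R => (S) => (S+R) => (S+R+R) => (R+R+R) => (a+R+R) => (a+(S)+R) => (a+(R)+R) => (a+(a)+R) => (a+(a)+a)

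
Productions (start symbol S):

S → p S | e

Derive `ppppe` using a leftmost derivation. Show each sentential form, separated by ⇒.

S ⇒ pS   [S → p S]
pS ⇒ ppS   [S → p S]
ppS ⇒ pppS   [S → p S]
pppS ⇒ ppppS   [S → p S]
ppppS ⇒ ppppe   [S → e]

S ⇒ pS ⇒ ppS ⇒ pppS ⇒ ppppS ⇒ ppppe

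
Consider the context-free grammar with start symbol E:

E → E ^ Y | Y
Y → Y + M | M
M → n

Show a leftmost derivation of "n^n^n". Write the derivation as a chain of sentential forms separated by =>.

E => E^Y   [E → E ^ Y]
E^Y => E^Y^Y   [E → E ^ Y]
E^Y^Y => Y^Y^Y   [E → Y]
Y^Y^Y => M^Y^Y   [Y → M]
M^Y^Y => n^Y^Y   [M → n]
n^Y^Y => n^M^Y   [Y → M]
n^M^Y => n^n^Y   [M → n]
n^n^Y => n^n^M   [Y → M]
n^n^M => n^n^n   [M → n]

E => E^Y => E^Y^Y => Y^Y^Y => M^Y^Y => n^Y^Y => n^M^Y => n^n^Y => n^n^M => n^n^n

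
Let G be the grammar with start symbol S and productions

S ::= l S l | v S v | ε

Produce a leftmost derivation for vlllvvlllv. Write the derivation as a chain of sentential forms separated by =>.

S => vSv => vlSlv => vllSllv => vlllSlllv => vlllvSvlllv => vlllvvlllv

S => vSv   [S ::= v S v]
vSv => vlSlv   [S ::= l S l]
vlSlv => vllSllv   [S ::= l S l]
vllSllv => vlllSlllv   [S ::= l S l]
vlllSlllv => vlllvSvlllv   [S ::= v S v]
vlllvSvlllv => vlllvvlllv   [S ::= ε]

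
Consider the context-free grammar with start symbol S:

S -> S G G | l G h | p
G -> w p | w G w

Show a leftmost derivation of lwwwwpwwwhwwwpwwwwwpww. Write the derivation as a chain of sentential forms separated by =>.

S => SGG => lGhGG => lwGwhGG => lwwGwwhGG => lwwwGwwwhGG => lwwwwpwwwhGG => lwwwwpwwwhwGwG => lwwwwpwwwhwwGwwG => lwwwwpwwwhwwwpwwG => lwwwwpwwwhwwwpwwwGw => lwwwwpwwwhwwwpwwwwGww => lwwwwpwwwhwwwpwwwwwpww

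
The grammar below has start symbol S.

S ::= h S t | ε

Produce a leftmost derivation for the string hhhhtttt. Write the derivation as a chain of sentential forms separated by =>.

S => hSt => hhStt => hhhSttt => hhhhStttt => hhhhtttt

S => hSt   [S ::= h S t]
hSt => hhStt   [S ::= h S t]
hhStt => hhhSttt   [S ::= h S t]
hhhSttt => hhhhStttt   [S ::= h S t]
hhhhStttt => hhhhtttt   [S ::= ε]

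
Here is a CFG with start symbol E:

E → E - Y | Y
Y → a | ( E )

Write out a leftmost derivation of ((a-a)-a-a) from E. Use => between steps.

E => Y   [E → Y]
Y => (E)   [Y → ( E )]
(E) => (E-Y)   [E → E - Y]
(E-Y) => (E-Y-Y)   [E → E - Y]
(E-Y-Y) => (Y-Y-Y)   [E → Y]
(Y-Y-Y) => ((E)-Y-Y)   [Y → ( E )]
((E)-Y-Y) => ((E-Y)-Y-Y)   [E → E - Y]
((E-Y)-Y-Y) => ((Y-Y)-Y-Y)   [E → Y]
((Y-Y)-Y-Y) => ((a-Y)-Y-Y)   [Y → a]
((a-Y)-Y-Y) => ((a-a)-Y-Y)   [Y → a]
((a-a)-Y-Y) => ((a-a)-a-Y)   [Y → a]
((a-a)-a-Y) => ((a-a)-a-a)   [Y → a]

E=>Y=>(E)=>(E-Y)=>(E-Y-Y)=>(Y-Y-Y)=>((E)-Y-Y)=>((E-Y)-Y-Y)=>((Y-Y)-Y-Y)=>((a-Y)-Y-Y)=>((a-a)-Y-Y)=>((a-a)-a-Y)=>((a-a)-a-a)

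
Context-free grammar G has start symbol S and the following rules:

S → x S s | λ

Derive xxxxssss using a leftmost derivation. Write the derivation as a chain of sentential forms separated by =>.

S=>xSs=>xxSss=>xxxSsss=>xxxxSssss=>xxxxssss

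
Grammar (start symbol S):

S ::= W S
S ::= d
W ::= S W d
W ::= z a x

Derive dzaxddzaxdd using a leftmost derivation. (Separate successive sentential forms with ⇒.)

S ⇒ WS   [S ::= W S]
WS ⇒ SWdS   [W ::= S W d]
SWdS ⇒ WSWdS   [S ::= W S]
WSWdS ⇒ SWdSWdS   [W ::= S W d]
SWdSWdS ⇒ dWdSWdS   [S ::= d]
dWdSWdS ⇒ dzaxdSWdS   [W ::= z a x]
dzaxdSWdS ⇒ dzaxddWdS   [S ::= d]
dzaxddWdS ⇒ dzaxddzaxdS   [W ::= z a x]
dzaxddzaxdS ⇒ dzaxddzaxdd   [S ::= d]

S ⇒ WS ⇒ SWdS ⇒ WSWdS ⇒ SWdSWdS ⇒ dWdSWdS ⇒ dzaxdSWdS ⇒ dzaxddWdS ⇒ dzaxddzaxdS ⇒ dzaxddzaxdd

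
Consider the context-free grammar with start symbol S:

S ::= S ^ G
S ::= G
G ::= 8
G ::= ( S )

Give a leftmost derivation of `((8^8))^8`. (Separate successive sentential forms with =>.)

S => S^G => G^G => (S)^G => (G)^G => ((S))^G => ((S^G))^G => ((G^G))^G => ((8^G))^G => ((8^8))^G => ((8^8))^8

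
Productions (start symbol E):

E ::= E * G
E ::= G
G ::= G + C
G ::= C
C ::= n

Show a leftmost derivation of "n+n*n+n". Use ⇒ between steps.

E⇒E*G⇒G*G⇒G+C*G⇒C+C*G⇒n+C*G⇒n+n*G⇒n+n*G+C⇒n+n*C+C⇒n+n*n+C⇒n+n*n+n

E ⇒ E*G   [E ::= E * G]
E*G ⇒ G*G   [E ::= G]
G*G ⇒ G+C*G   [G ::= G + C]
G+C*G ⇒ C+C*G   [G ::= C]
C+C*G ⇒ n+C*G   [C ::= n]
n+C*G ⇒ n+n*G   [C ::= n]
n+n*G ⇒ n+n*G+C   [G ::= G + C]
n+n*G+C ⇒ n+n*C+C   [G ::= C]
n+n*C+C ⇒ n+n*n+C   [C ::= n]
n+n*n+C ⇒ n+n*n+n   [C ::= n]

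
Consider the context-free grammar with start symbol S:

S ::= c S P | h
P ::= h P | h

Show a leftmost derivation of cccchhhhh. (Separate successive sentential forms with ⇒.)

S⇒cSP⇒ccSPP⇒cccSPPP⇒ccccSPPPP⇒cccchPPPP⇒cccchhPPP⇒cccchhhPP⇒cccchhhhP⇒cccchhhhh

S ⇒ cSP   [S ::= c S P]
cSP ⇒ ccSPP   [S ::= c S P]
ccSPP ⇒ cccSPPP   [S ::= c S P]
cccSPPP ⇒ ccccSPPPP   [S ::= c S P]
ccccSPPPP ⇒ cccchPPPP   [S ::= h]
cccchPPPP ⇒ cccchhPPP   [P ::= h]
cccchhPPP ⇒ cccchhhPP   [P ::= h]
cccchhhPP ⇒ cccchhhhP   [P ::= h]
cccchhhhP ⇒ cccchhhhh   [P ::= h]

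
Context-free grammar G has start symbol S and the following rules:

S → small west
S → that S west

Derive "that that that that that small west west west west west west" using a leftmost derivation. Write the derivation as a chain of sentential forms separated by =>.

S => that S west => that that S west west => that that that S west west west => that that that that S west west west west => that that that that that S west west west west west => that that that that that small west west west west west west

S => that S west   [S → that S west]
that S west => that that S west west   [S → that S west]
that that S west west => that that that S west west west   [S → that S west]
that that that S west west west => that that that that S west west west west   [S → that S west]
that that that that S west west west west => that that that that that S west west west west west   [S → that S west]
that that that that that S west west west west west => that that that that that small west west west west west west   [S → small west]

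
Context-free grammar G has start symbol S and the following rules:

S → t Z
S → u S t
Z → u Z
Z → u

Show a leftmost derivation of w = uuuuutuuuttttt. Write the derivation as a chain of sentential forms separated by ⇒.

S⇒uSt⇒uuStt⇒uuuSttt⇒uuuuStttt⇒uuuuuSttttt⇒uuuuutZttttt⇒uuuuutuZttttt⇒uuuuutuuZttttt⇒uuuuutuuuttttt

S ⇒ uSt   [S → u S t]
uSt ⇒ uuStt   [S → u S t]
uuStt ⇒ uuuSttt   [S → u S t]
uuuSttt ⇒ uuuuStttt   [S → u S t]
uuuuStttt ⇒ uuuuuSttttt   [S → u S t]
uuuuuSttttt ⇒ uuuuutZttttt   [S → t Z]
uuuuutZttttt ⇒ uuuuutuZttttt   [Z → u Z]
uuuuutuZttttt ⇒ uuuuutuuZttttt   [Z → u Z]
uuuuutuuZttttt ⇒ uuuuutuuuttttt   [Z → u]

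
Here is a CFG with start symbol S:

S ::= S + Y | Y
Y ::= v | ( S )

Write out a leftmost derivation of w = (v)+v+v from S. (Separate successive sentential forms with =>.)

S => S+Y => S+Y+Y => Y+Y+Y => (S)+Y+Y => (Y)+Y+Y => (v)+Y+Y => (v)+v+Y => (v)+v+v

S => S+Y   [S ::= S + Y]
S+Y => S+Y+Y   [S ::= S + Y]
S+Y+Y => Y+Y+Y   [S ::= Y]
Y+Y+Y => (S)+Y+Y   [Y ::= ( S )]
(S)+Y+Y => (Y)+Y+Y   [S ::= Y]
(Y)+Y+Y => (v)+Y+Y   [Y ::= v]
(v)+Y+Y => (v)+v+Y   [Y ::= v]
(v)+v+Y => (v)+v+v   [Y ::= v]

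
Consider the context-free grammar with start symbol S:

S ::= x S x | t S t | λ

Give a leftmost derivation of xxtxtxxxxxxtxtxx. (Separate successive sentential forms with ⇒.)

S ⇒ xSx ⇒ xxSxx ⇒ xxtStxx ⇒ xxtxSxtxx ⇒ xxtxtStxtxx ⇒ xxtxtxSxtxtxx ⇒ xxtxtxxSxxtxtxx ⇒ xxtxtxxxSxxxtxtxx ⇒ xxtxtxxxxxxtxtxx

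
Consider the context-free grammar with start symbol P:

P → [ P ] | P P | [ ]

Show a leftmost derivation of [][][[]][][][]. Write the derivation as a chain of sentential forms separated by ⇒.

P ⇒ PP   [P → P P]
PP ⇒ PPP   [P → P P]
PPP ⇒ PPPP   [P → P P]
PPPP ⇒ []PPP   [P → [ ]]
[]PPP ⇒ [][]PP   [P → [ ]]
[][]PP ⇒ [][]PPP   [P → P P]
[][]PPP ⇒ [][]PPPP   [P → P P]
[][]PPPP ⇒ [][][P]PPP   [P → [ P ]]
[][][P]PPP ⇒ [][][[]]PPP   [P → [ ]]
[][][[]]PPP ⇒ [][][[]][]PP   [P → [ ]]
[][][[]][]PP ⇒ [][][[]][][]P   [P → [ ]]
[][][[]][][]P ⇒ [][][[]][][][]   [P → [ ]]

P ⇒ PP ⇒ PPP ⇒ PPPP ⇒ []PPP ⇒ [][]PP ⇒ [][]PPP ⇒ [][]PPPP ⇒ [][][P]PPP ⇒ [][][[]]PPP ⇒ [][][[]][]PP ⇒ [][][[]][][]P ⇒ [][][[]][][][]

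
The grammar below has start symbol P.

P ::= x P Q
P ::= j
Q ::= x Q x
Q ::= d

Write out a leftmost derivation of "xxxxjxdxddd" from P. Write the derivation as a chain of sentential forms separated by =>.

P=>xPQ=>xxPQQ=>xxxPQQQ=>xxxxPQQQQ=>xxxxjQQQQ=>xxxxjxQxQQQ=>xxxxjxdxQQQ=>xxxxjxdxdQQ=>xxxxjxdxddQ=>xxxxjxdxddd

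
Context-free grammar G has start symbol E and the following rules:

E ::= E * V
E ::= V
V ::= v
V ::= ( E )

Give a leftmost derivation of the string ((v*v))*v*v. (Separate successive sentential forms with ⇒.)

E ⇒ E*V   [E ::= E * V]
E*V ⇒ E*V*V   [E ::= E * V]
E*V*V ⇒ V*V*V   [E ::= V]
V*V*V ⇒ (E)*V*V   [V ::= ( E )]
(E)*V*V ⇒ (V)*V*V   [E ::= V]
(V)*V*V ⇒ ((E))*V*V   [V ::= ( E )]
((E))*V*V ⇒ ((E*V))*V*V   [E ::= E * V]
((E*V))*V*V ⇒ ((V*V))*V*V   [E ::= V]
((V*V))*V*V ⇒ ((v*V))*V*V   [V ::= v]
((v*V))*V*V ⇒ ((v*v))*V*V   [V ::= v]
((v*v))*V*V ⇒ ((v*v))*v*V   [V ::= v]
((v*v))*v*V ⇒ ((v*v))*v*v   [V ::= v]

E⇒E*V⇒E*V*V⇒V*V*V⇒(E)*V*V⇒(V)*V*V⇒((E))*V*V⇒((E*V))*V*V⇒((V*V))*V*V⇒((v*V))*V*V⇒((v*v))*V*V⇒((v*v))*v*V⇒((v*v))*v*v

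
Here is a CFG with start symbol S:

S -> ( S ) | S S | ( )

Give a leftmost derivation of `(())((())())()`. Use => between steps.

S => SS => SSS => (S)SS => (())SS => (())(S)S => (())(SS)S => (())((S)S)S => (())((())S)S => (())((())())S => (())((())())()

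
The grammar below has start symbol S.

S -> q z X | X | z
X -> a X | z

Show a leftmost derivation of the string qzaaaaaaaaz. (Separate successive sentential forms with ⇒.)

S ⇒ qzX   [S -> q z X]
qzX ⇒ qzaX   [X -> a X]
qzaX ⇒ qzaaX   [X -> a X]
qzaaX ⇒ qzaaaX   [X -> a X]
qzaaaX ⇒ qzaaaaX   [X -> a X]
qzaaaaX ⇒ qzaaaaaX   [X -> a X]
qzaaaaaX ⇒ qzaaaaaaX   [X -> a X]
qzaaaaaaX ⇒ qzaaaaaaaX   [X -> a X]
qzaaaaaaaX ⇒ qzaaaaaaaaX   [X -> a X]
qzaaaaaaaaX ⇒ qzaaaaaaaaz   [X -> z]

S⇒qzX⇒qzaX⇒qzaaX⇒qzaaaX⇒qzaaaaX⇒qzaaaaaX⇒qzaaaaaaX⇒qzaaaaaaaX⇒qzaaaaaaaaX⇒qzaaaaaaaaz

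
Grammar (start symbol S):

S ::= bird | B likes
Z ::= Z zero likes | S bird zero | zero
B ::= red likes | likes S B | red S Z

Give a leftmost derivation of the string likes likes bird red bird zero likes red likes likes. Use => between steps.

S => B likes => likes S B likes => likes B likes B likes => likes likes S B likes B likes => likes likes bird B likes B likes => likes likes bird red S Z likes B likes => likes likes bird red bird Z likes B likes => likes likes bird red bird zero likes B likes => likes likes bird red bird zero likes red likes likes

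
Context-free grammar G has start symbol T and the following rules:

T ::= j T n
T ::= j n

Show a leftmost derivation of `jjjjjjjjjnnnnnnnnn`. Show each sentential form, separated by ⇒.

T ⇒ jTn ⇒ jjTnn ⇒ jjjTnnn ⇒ jjjjTnnnn ⇒ jjjjjTnnnnn ⇒ jjjjjjTnnnnnn ⇒ jjjjjjjTnnnnnnn ⇒ jjjjjjjjTnnnnnnnn ⇒ jjjjjjjjjnnnnnnnnn

T ⇒ jTn   [T ::= j T n]
jTn ⇒ jjTnn   [T ::= j T n]
jjTnn ⇒ jjjTnnn   [T ::= j T n]
jjjTnnn ⇒ jjjjTnnnn   [T ::= j T n]
jjjjTnnnn ⇒ jjjjjTnnnnn   [T ::= j T n]
jjjjjTnnnnn ⇒ jjjjjjTnnnnnn   [T ::= j T n]
jjjjjjTnnnnnn ⇒ jjjjjjjTnnnnnnn   [T ::= j T n]
jjjjjjjTnnnnnnn ⇒ jjjjjjjjTnnnnnnnn   [T ::= j T n]
jjjjjjjjTnnnnnnnn ⇒ jjjjjjjjjnnnnnnnnn   [T ::= j n]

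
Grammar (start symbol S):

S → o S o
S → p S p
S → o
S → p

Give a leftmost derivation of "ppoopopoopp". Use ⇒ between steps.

S ⇒ pSp ⇒ ppSpp ⇒ ppoSopp ⇒ ppooSoopp ⇒ ppoopSpoopp ⇒ ppoopopoopp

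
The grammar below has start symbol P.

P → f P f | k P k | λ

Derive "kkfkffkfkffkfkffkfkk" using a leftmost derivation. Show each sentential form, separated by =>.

P => kPk   [P → k P k]
kPk => kkPkk   [P → k P k]
kkPkk => kkfPfkk   [P → f P f]
kkfPfkk => kkfkPkfkk   [P → k P k]
kkfkPkfkk => kkfkfPfkfkk   [P → f P f]
kkfkfPfkfkk => kkfkffPffkfkk   [P → f P f]
kkfkffPffkfkk => kkfkffkPkffkfkk   [P → k P k]
kkfkffkPkffkfkk => kkfkffkfPfkffkfkk   [P → f P f]
kkfkffkfPfkffkfkk => kkfkffkfkPkfkffkfkk   [P → k P k]
kkfkffkfkPkfkffkfkk => kkfkffkfkfPfkfkffkfkk   [P → f P f]
kkfkffkfkfPfkfkffkfkk => kkfkffkfkffkfkffkfkk   [P → λ]

P => kPk => kkPkk => kkfPfkk => kkfkPkfkk => kkfkfPfkfkk => kkfkffPffkfkk => kkfkffkPkffkfkk => kkfkffkfPfkffkfkk => kkfkffkfkPkfkffkfkk => kkfkffkfkfPfkfkffkfkk => kkfkffkfkffkfkffkfkk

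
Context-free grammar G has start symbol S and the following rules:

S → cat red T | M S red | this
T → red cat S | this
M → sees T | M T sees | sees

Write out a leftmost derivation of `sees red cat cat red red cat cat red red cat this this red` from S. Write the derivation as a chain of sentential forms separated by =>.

S => M S red => sees T S red => sees red cat S S red => sees red cat cat red T S red => sees red cat cat red red cat S S red => sees red cat cat red red cat cat red T S red => sees red cat cat red red cat cat red red cat S S red => sees red cat cat red red cat cat red red cat this S red => sees red cat cat red red cat cat red red cat this this red

S => M S red   [S → M S red]
M S red => sees T S red   [M → sees T]
sees T S red => sees red cat S S red   [T → red cat S]
sees red cat S S red => sees red cat cat red T S red   [S → cat red T]
sees red cat cat red T S red => sees red cat cat red red cat S S red   [T → red cat S]
sees red cat cat red red cat S S red => sees red cat cat red red cat cat red T S red   [S → cat red T]
sees red cat cat red red cat cat red T S red => sees red cat cat red red cat cat red red cat S S red   [T → red cat S]
sees red cat cat red red cat cat red red cat S S red => sees red cat cat red red cat cat red red cat this S red   [S → this]
sees red cat cat red red cat cat red red cat this S red => sees red cat cat red red cat cat red red cat this this red   [S → this]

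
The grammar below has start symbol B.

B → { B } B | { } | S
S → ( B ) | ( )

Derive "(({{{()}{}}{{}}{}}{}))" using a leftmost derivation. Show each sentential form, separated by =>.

B => S => (B) => (S) => ((B)) => (({B}B)) => (({{B}B}B)) => (({{{B}B}B}B)) => (({{{S}B}B}B)) => (({{{()}B}B}B)) => (({{{()}{}}B}B)) => (({{{()}{}}{B}B}B)) => (({{{()}{}}{{}}B}B)) => (({{{()}{}}{{}}{}}B)) => (({{{()}{}}{{}}{}}{}))

B => S   [B → S]
S => (B)   [S → ( B )]
(B) => (S)   [B → S]
(S) => ((B))   [S → ( B )]
((B)) => (({B}B))   [B → { B } B]
(({B}B)) => (({{B}B}B))   [B → { B } B]
(({{B}B}B)) => (({{{B}B}B}B))   [B → { B } B]
(({{{B}B}B}B)) => (({{{S}B}B}B))   [B → S]
(({{{S}B}B}B)) => (({{{()}B}B}B))   [S → ( )]
(({{{()}B}B}B)) => (({{{()}{}}B}B))   [B → { }]
(({{{()}{}}B}B)) => (({{{()}{}}{B}B}B))   [B → { B } B]
(({{{()}{}}{B}B}B)) => (({{{()}{}}{{}}B}B))   [B → { }]
(({{{()}{}}{{}}B}B)) => (({{{()}{}}{{}}{}}B))   [B → { }]
(({{{()}{}}{{}}{}}B)) => (({{{()}{}}{{}}{}}{}))   [B → { }]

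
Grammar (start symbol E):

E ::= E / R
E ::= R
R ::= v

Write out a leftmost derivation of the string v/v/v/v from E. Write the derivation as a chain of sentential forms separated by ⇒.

E⇒E/R⇒E/R/R⇒E/R/R/R⇒R/R/R/R⇒v/R/R/R⇒v/v/R/R⇒v/v/v/R⇒v/v/v/v

E ⇒ E/R   [E ::= E / R]
E/R ⇒ E/R/R   [E ::= E / R]
E/R/R ⇒ E/R/R/R   [E ::= E / R]
E/R/R/R ⇒ R/R/R/R   [E ::= R]
R/R/R/R ⇒ v/R/R/R   [R ::= v]
v/R/R/R ⇒ v/v/R/R   [R ::= v]
v/v/R/R ⇒ v/v/v/R   [R ::= v]
v/v/v/R ⇒ v/v/v/v   [R ::= v]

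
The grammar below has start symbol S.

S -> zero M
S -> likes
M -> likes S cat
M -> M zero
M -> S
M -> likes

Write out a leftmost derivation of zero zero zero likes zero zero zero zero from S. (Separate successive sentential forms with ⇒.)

S ⇒ zero M ⇒ zero M zero ⇒ zero S zero ⇒ zero zero M zero ⇒ zero zero S zero ⇒ zero zero zero M zero ⇒ zero zero zero M zero zero ⇒ zero zero zero M zero zero zero ⇒ zero zero zero M zero zero zero zero ⇒ zero zero zero likes zero zero zero zero

S ⇒ zero M   [S -> zero M]
zero M ⇒ zero M zero   [M -> M zero]
zero M zero ⇒ zero S zero   [M -> S]
zero S zero ⇒ zero zero M zero   [S -> zero M]
zero zero M zero ⇒ zero zero S zero   [M -> S]
zero zero S zero ⇒ zero zero zero M zero   [S -> zero M]
zero zero zero M zero ⇒ zero zero zero M zero zero   [M -> M zero]
zero zero zero M zero zero ⇒ zero zero zero M zero zero zero   [M -> M zero]
zero zero zero M zero zero zero ⇒ zero zero zero M zero zero zero zero   [M -> M zero]
zero zero zero M zero zero zero zero ⇒ zero zero zero likes zero zero zero zero   [M -> likes]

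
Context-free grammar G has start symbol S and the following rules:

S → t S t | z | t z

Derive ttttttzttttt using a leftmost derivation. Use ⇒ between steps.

S ⇒ tSt ⇒ ttStt ⇒ tttSttt ⇒ ttttStttt ⇒ tttttSttttt ⇒ ttttttzttttt

S ⇒ tSt   [S → t S t]
tSt ⇒ ttStt   [S → t S t]
ttStt ⇒ tttSttt   [S → t S t]
tttSttt ⇒ ttttStttt   [S → t S t]
ttttStttt ⇒ tttttSttttt   [S → t S t]
tttttSttttt ⇒ ttttttzttttt   [S → t z]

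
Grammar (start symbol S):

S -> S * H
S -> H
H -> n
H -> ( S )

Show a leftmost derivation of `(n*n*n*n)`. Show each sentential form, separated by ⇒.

S ⇒ H ⇒ (S) ⇒ (S*H) ⇒ (S*H*H) ⇒ (S*H*H*H) ⇒ (H*H*H*H) ⇒ (n*H*H*H) ⇒ (n*n*H*H) ⇒ (n*n*n*H) ⇒ (n*n*n*n)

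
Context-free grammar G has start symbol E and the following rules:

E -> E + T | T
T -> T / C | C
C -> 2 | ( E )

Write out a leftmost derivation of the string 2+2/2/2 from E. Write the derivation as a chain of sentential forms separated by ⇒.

E⇒E+T⇒T+T⇒C+T⇒2+T⇒2+T/C⇒2+T/C/C⇒2+C/C/C⇒2+2/C/C⇒2+2/2/C⇒2+2/2/2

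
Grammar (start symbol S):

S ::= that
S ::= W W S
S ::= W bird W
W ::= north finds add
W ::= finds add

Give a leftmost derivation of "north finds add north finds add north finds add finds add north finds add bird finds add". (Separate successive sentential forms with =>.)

S => W W S   [S ::= W W S]
W W S => north finds add W S   [W ::= north finds add]
north finds add W S => north finds add north finds add S   [W ::= north finds add]
north finds add north finds add S => north finds add north finds add W W S   [S ::= W W S]
north finds add north finds add W W S => north finds add north finds add north finds add W S   [W ::= north finds add]
north finds add north finds add north finds add W S => north finds add north finds add north finds add finds add S   [W ::= finds add]
north finds add north finds add north finds add finds add S => north finds add north finds add north finds add finds add W bird W   [S ::= W bird W]
north finds add north finds add north finds add finds add W bird W => north finds add north finds add north finds add finds add north finds add bird W   [W ::= north finds add]
north finds add north finds add north finds add finds add north finds add bird W => north finds add north finds add north finds add finds add north finds add bird finds add   [W ::= finds add]

S => W W S => north finds add W S => north finds add north finds add S => north finds add north finds add W W S => north finds add north finds add north finds add W S => north finds add north finds add north finds add finds add S => north finds add north finds add north finds add finds add W bird W => north finds add north finds add north finds add finds add north finds add bird W => north finds add north finds add north finds add finds add north finds add bird finds add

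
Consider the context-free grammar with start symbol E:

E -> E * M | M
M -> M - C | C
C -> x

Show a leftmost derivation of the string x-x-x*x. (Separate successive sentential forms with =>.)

E => E*M   [E -> E * M]
E*M => M*M   [E -> M]
M*M => M-C*M   [M -> M - C]
M-C*M => M-C-C*M   [M -> M - C]
M-C-C*M => C-C-C*M   [M -> C]
C-C-C*M => x-C-C*M   [C -> x]
x-C-C*M => x-x-C*M   [C -> x]
x-x-C*M => x-x-x*M   [C -> x]
x-x-x*M => x-x-x*C   [M -> C]
x-x-x*C => x-x-x*x   [C -> x]

E => E*M => M*M => M-C*M => M-C-C*M => C-C-C*M => x-C-C*M => x-x-C*M => x-x-x*M => x-x-x*C => x-x-x*x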